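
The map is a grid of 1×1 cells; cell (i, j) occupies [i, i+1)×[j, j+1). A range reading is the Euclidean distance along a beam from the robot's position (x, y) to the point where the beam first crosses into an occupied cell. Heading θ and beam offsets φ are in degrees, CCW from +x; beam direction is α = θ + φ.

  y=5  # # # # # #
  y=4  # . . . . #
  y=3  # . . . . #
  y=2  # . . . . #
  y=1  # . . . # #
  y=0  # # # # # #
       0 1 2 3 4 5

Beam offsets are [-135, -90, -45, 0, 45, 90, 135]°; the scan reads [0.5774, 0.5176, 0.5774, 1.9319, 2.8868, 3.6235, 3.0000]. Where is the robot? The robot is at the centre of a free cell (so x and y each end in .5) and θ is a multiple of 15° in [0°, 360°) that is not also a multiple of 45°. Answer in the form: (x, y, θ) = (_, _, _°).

(x, y, θ) = (4.5, 2.5, 75°)

Candidates: 15 free-cell centres × 16 headings = 240 poses. Raycast each; keep the one whose scan matches to 4 dp.
  (4.5, 4.5, 15°): beam 1 = 4.0415 ≠ 0.5774 ✗
  (3.5, 4.5, 60°): beam 1 = 2.5882 ≠ 0.5774 ✗
  (2.5, 3.5, 210°): beam 1 = 1.5529 ≠ 0.5774 ✗
  …
  (4.5, 2.5, 75°): r_1=0.5774, r_2=0.5176, r_3=0.5774, r_4=1.9319, r_5=2.8868, r_6=3.6235, r_7=3.0000 — all match ✓
No second candidate reproduces the full scan.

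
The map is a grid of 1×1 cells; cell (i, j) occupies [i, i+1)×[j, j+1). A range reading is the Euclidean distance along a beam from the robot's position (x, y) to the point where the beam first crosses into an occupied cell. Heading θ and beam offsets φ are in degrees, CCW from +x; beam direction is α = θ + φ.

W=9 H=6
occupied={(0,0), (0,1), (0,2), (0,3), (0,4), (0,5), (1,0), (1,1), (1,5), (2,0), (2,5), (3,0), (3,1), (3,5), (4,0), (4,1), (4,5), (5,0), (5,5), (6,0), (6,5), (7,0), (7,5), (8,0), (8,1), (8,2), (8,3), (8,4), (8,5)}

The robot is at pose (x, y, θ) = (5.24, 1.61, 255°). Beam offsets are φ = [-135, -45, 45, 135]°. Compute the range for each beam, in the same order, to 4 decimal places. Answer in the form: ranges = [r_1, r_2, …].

ranges = [3.9144, 0.2771, 0.7044, 3.1870]

beam 1: φ=-135°, α=120°
  cosα=-0.5000 sinα=0.8660 | (5,1) | tMaxX 0.4800 tMaxY 0.4503 | tΔX 2.0000 tΔY 1.1547
    t=0.4503 [y] (5,2)
    t=0.4800 [x] (4,2)
    t=1.6050 [y] (4,3)
    t=2.4800 [x] (3,3)
    t=2.7597 [y] (3,4)
    t=3.9144 [y] (3,5) — stop
  → r_1 = 3.9144
beam 2: φ=-45°, α=210°
  cosα=-0.8660 sinα=-0.5000 | (5,1) | tMaxX 0.2771 tMaxY 1.2200 | tΔX 1.1547 tΔY 2.0000
    t=0.2771 [x] (4,1) — stop
  → r_2 = 0.2771
beam 3: φ=45°, α=300°
  cosα=0.5000 sinα=-0.8660 | (5,1) | tMaxX 1.5200 tMaxY 0.7044 | tΔX 2.0000 tΔY 1.1547
    t=0.7044 [y] (5,0) — stop
  → r_3 = 0.7044
beam 4: φ=135°, α=30°
  cosα=0.8660 sinα=0.5000 | (5,1) | tMaxX 0.8776 tMaxY 0.7800 | tΔX 1.1547 tΔY 2.0000
    t=0.7800 [y] (5,2)
    t=0.8776 [x] (6,2)
    t=2.0323 [x] (7,2)
    t=2.7800 [y] (7,3)
    t=3.1870 [x] (8,3) — stop
  → r_4 = 3.1870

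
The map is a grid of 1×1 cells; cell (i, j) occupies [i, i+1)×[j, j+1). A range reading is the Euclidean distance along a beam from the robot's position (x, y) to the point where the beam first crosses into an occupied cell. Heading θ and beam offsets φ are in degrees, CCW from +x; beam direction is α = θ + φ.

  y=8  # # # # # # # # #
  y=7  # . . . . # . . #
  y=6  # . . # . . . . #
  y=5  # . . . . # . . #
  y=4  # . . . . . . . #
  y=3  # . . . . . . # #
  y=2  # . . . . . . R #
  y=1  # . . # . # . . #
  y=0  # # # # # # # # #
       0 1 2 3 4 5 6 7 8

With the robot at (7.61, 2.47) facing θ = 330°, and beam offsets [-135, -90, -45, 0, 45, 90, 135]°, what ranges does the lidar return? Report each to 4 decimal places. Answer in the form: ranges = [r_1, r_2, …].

beam 1: φ=-135°, α=195°
  cosα=-0.9659 sinα=-0.2588 | (7,2) | tMaxX 0.6315 tMaxY 1.8159 | tΔX 1.0353 tΔY 3.8637
    t=0.6315 [x] (6,2)
    t=1.6668 [x] (5,2)
    t=1.8159 [y] (5,1) — stop
  → r_1 = 1.8159
beam 2: φ=-90°, α=240°
  cosα=-0.5000 sinα=-0.8660 | (7,2) | tMaxX 1.2200 tMaxY 0.5427 | tΔX 2.0000 tΔY 1.1547
    t=0.5427 [y] (7,1)
    t=1.2200 [x] (6,1)
    t=1.6974 [y] (6,0) — stop
  → r_2 = 1.6974
beam 3: φ=-45°, α=285°
  cosα=0.2588 sinα=-0.9659 | (7,2) | tMaxX 1.5068 tMaxY 0.4866 | tΔX 3.8637 tΔY 1.0353
    t=0.4866 [y] (7,1)
    t=1.5068 [x] (8,1) — stop
  → r_3 = 1.5068
beam 4: φ=0°, α=330°
  cosα=0.8660 sinα=-0.5000 | (7,2) | tMaxX 0.4503 tMaxY 0.9400 | tΔX 1.1547 tΔY 2.0000
    t=0.4503 [x] (8,2) — stop
  → r_4 = 0.4503
beam 5: φ=45°, α=15°
  cosα=0.9659 sinα=0.2588 | (7,2) | tMaxX 0.4038 tMaxY 2.0478 | tΔX 1.0353 tΔY 3.8637
    t=0.4038 [x] (8,2) — stop
  → r_5 = 0.4038
beam 6: φ=90°, α=60°
  cosα=0.5000 sinα=0.8660 | (7,2) | tMaxX 0.7800 tMaxY 0.6120 | tΔX 2.0000 tΔY 1.1547
    t=0.6120 [y] (7,3) — stop
  → r_6 = 0.6120
beam 7: φ=135°, α=105°
  cosα=-0.2588 sinα=0.9659 | (7,2) | tMaxX 2.3569 tMaxY 0.5487 | tΔX 3.8637 tΔY 1.0353
    t=0.5487 [y] (7,3) — stop
  → r_7 = 0.5487

ranges = [1.8159, 1.6974, 1.5068, 0.4503, 0.4038, 0.6120, 0.5487]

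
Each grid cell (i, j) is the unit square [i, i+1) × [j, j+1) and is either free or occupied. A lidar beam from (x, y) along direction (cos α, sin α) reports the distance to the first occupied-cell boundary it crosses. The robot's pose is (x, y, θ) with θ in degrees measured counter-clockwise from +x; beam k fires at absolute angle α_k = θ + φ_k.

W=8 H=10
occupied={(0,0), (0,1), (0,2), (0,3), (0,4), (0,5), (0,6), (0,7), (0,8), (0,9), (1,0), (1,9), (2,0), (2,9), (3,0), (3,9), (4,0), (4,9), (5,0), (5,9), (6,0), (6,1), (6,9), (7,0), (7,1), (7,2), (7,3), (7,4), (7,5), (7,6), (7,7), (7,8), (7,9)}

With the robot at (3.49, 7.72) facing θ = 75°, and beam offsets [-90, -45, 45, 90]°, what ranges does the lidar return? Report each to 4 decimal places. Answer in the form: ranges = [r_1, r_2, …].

ranges = [3.6338, 2.5600, 1.4780, 2.5778]

beam 1: φ=-90°, α=345°
  cosα=0.9659 sinα=-0.2588 | (3,7) | tMaxX 0.5280 tMaxY 2.7819 | tΔX 1.0353 tΔY 3.8637
    t=0.5280 [x] (4,7)
    t=1.5633 [x] (5,7)
    t=2.5985 [x] (6,7)
    t=2.7819 [y] (6,6)
    t=3.6338 [x] (7,6) — stop
  → r_1 = 3.6338
beam 2: φ=-45°, α=30°
  cosα=0.8660 sinα=0.5000 | (3,7) | tMaxX 0.5889 tMaxY 0.5600 | tΔX 1.1547 tΔY 2.0000
    t=0.5600 [y] (3,8)
    t=0.5889 [x] (4,8)
    t=1.7436 [x] (5,8)
    t=2.5600 [y] (5,9) — stop
  → r_2 = 2.5600
beam 3: φ=45°, α=120°
  cosα=-0.5000 sinα=0.8660 | (3,7) | tMaxX 0.9800 tMaxY 0.3233 | tΔX 2.0000 tΔY 1.1547
    t=0.3233 [y] (3,8)
    t=0.9800 [x] (2,8)
    t=1.4780 [y] (2,9) — stop
  → r_3 = 1.4780
beam 4: φ=90°, α=165°
  cosα=-0.9659 sinα=0.2588 | (3,7) | tMaxX 0.5073 tMaxY 1.0818 | tΔX 1.0353 tΔY 3.8637
    t=0.5073 [x] (2,7)
    t=1.0818 [y] (2,8)
    t=1.5426 [x] (1,8)
    t=2.5778 [x] (0,8) — stop
  → r_4 = 2.5778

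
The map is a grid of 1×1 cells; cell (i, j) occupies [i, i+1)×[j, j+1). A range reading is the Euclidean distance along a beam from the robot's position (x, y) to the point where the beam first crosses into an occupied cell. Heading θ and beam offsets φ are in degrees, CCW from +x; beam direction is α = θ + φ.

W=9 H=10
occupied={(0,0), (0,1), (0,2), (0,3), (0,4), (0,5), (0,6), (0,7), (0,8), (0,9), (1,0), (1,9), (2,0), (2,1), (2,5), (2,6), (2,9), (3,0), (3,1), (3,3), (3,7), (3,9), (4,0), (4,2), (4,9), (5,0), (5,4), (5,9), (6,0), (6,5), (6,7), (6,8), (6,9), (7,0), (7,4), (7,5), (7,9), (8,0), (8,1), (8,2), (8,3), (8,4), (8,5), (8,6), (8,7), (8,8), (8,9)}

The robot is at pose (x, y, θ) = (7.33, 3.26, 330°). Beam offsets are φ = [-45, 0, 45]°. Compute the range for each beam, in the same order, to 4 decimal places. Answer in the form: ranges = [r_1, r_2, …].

beam 1: φ=-45°, α=285°
  d=(0.2588,-0.9659)  start (7,3)  tX=2.5887 tY=0.2692  stride 1/|dx|=3.8637 1/|dy|=1.0353
    cross y-line → (7,2), t=0.2692
    cross y-line → (7,1), t=1.3044
    cross y-line → (7,0), t=2.3397 (wall)
  → r_1 = 2.3397
beam 2: φ=0°, α=330°
  d=(0.8660,-0.5000)  start (7,3)  tX=0.7736 tY=0.5200  stride 1/|dx|=1.1547 1/|dy|=2.0000
    cross y-line → (7,2), t=0.5200
    cross x-line → (8,2), t=0.7736 (wall)
  → r_2 = 0.7736
beam 3: φ=45°, α=15°
  d=(0.9659,0.2588)  start (7,3)  tX=0.6936 tY=2.8591  stride 1/|dx|=1.0353 1/|dy|=3.8637
    cross x-line → (8,3), t=0.6936 (wall)
  → r_3 = 0.6936

ranges = [2.3397, 0.7736, 0.6936]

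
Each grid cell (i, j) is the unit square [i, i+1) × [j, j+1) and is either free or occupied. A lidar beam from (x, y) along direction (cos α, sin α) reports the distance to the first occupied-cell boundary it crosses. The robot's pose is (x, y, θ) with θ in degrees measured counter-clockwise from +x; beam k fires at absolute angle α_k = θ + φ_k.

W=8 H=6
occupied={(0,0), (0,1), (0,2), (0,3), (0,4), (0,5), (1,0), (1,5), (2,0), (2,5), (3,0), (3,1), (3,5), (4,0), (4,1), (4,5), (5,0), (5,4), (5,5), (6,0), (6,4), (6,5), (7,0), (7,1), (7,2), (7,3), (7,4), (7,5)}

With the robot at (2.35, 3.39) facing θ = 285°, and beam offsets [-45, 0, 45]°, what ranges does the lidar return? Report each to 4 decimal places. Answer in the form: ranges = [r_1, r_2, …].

ranges = [2.7000, 2.4743, 2.7800]

beam 1: φ=-45°, α=240°
  cosα=-0.5000 sinα=-0.8660 | (2,3) | tMaxX 0.7000 tMaxY 0.4503 | tΔX 2.0000 tΔY 1.1547
    t=0.4503 [y] (2,2)
    t=0.7000 [x] (1,2)
    t=1.6050 [y] (1,1)
    t=2.7000 [x] (0,1) — stop
  → r_1 = 2.7000
beam 2: φ=0°, α=285°
  cosα=0.2588 sinα=-0.9659 | (2,3) | tMaxX 2.5114 tMaxY 0.4038 | tΔX 3.8637 tΔY 1.0353
    t=0.4038 [y] (2,2)
    t=1.4390 [y] (2,1)
    t=2.4743 [y] (2,0) — stop
  → r_2 = 2.4743
beam 3: φ=45°, α=330°
  cosα=0.8660 sinα=-0.5000 | (2,3) | tMaxX 0.7506 tMaxY 0.7800 | tΔX 1.1547 tΔY 2.0000
    t=0.7506 [x] (3,3)
    t=0.7800 [y] (3,2)
    t=1.9053 [x] (4,2)
    t=2.7800 [y] (4,1) — stop
  → r_3 = 2.7800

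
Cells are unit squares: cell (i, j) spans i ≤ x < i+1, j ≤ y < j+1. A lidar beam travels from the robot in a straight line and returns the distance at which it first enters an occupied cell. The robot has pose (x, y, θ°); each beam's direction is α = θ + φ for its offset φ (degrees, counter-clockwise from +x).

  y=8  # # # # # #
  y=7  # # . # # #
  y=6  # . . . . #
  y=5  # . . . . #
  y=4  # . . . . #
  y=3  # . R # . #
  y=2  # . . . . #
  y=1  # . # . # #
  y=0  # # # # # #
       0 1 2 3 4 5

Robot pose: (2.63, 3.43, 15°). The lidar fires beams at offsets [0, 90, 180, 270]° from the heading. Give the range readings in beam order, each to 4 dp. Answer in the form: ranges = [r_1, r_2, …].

beam 1: φ=0°, α=15°
  dir = (cos 15°, sin 15°) = (0.9659, 0.2588); from cell (2,3)
  next x-line at t=0.3831, next y-line at t=2.2023; Δt_x=1.0353, Δt_y=3.8637
    x: enter (3,3) at t=0.3831 ← occupied
  → r_1 = 0.3831
beam 2: φ=90°, α=105°
  dir = (cos 105°, sin 105°) = (-0.2588, 0.9659); from cell (2,3)
  next x-line at t=2.4341, next y-line at t=0.5901; Δt_x=3.8637, Δt_y=1.0353
    y: enter (2,4) at t=0.5901
    y: enter (2,5) at t=1.6254
    x: enter (1,5) at t=2.4341
    y: enter (1,6) at t=2.6607
    y: enter (1,7) at t=3.6959 ← occupied
  → r_2 = 3.6959
beam 3: φ=180°, α=195°
  dir = (cos 195°, sin 195°) = (-0.9659, -0.2588); from cell (2,3)
  next x-line at t=0.6522, next y-line at t=1.6614; Δt_x=1.0353, Δt_y=3.8637
    x: enter (1,3) at t=0.6522
    y: enter (1,2) at t=1.6614
    x: enter (0,2) at t=1.6875 ← occupied
  → r_3 = 1.6875
beam 4: φ=270°, α=285°
  dir = (cos 285°, sin 285°) = (0.2588, -0.9659); from cell (2,3)
  next x-line at t=1.4296, next y-line at t=0.4452; Δt_x=3.8637, Δt_y=1.0353
    y: enter (2,2) at t=0.4452
    x: enter (3,2) at t=1.4296
    y: enter (3,1) at t=1.4804
    y: enter (3,0) at t=2.5157 ← occupied
  → r_4 = 2.5157

ranges = [0.3831, 3.6959, 1.6875, 2.5157]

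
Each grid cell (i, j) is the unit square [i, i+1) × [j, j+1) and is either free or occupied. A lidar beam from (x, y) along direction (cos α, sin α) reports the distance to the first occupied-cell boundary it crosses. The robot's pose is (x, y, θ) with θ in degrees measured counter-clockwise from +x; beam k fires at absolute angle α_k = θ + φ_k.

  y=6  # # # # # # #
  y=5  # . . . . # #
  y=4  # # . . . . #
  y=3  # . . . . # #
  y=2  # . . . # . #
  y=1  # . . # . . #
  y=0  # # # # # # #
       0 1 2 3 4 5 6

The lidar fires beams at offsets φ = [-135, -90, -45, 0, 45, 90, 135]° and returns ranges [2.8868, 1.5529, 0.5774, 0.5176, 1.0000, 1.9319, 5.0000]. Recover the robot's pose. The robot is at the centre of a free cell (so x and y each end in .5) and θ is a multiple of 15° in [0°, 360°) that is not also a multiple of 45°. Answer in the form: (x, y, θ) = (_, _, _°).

The pose lattice has 20·16 = 320 candidates. Test each by forward raycasting.
  (3.5, 5.5, 120°): beam 1 = 1.5529 ≠ 2.8868 ✗
  (2.5, 2.5, 345°): beam 1 = 1.7321 ≠ 2.8868 ✗
  (3.5, 2.5, 30°): beam 1 = 0.5176 ≠ 2.8868 ✗
  …
  (3.5, 5.5, 105°): r_1=2.8868, r_2=1.5529, r_3=0.5774, r_4=0.5176, r_5=1.0000, r_6=1.9319, r_7=5.0000 — all match ✓
Unique over the lattice → pose = (3.5, 5.5, 105°).

(x, y, θ) = (3.5, 5.5, 105°)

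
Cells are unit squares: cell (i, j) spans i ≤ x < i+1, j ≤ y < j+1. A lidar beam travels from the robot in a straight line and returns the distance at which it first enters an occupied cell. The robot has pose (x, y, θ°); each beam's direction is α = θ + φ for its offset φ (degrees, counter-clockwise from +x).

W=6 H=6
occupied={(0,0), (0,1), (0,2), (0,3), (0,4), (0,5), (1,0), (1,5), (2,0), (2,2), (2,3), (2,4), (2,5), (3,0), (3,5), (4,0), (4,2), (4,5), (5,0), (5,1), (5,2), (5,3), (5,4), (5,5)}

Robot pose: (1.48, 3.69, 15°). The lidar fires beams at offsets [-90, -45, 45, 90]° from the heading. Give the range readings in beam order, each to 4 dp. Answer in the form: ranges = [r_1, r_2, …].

beam 1: φ=-90°, α=285°
  cosα=0.2588 sinα=-0.9659 | (1,3) | tMaxX 2.0091 tMaxY 0.7143 | tΔX 3.8637 tΔY 1.0353
    t=0.7143 [y] (1,2)
    t=1.7496 [y] (1,1)
    t=2.0091 [x] (2,1)
    t=2.7849 [y] (2,0) — stop
  → r_1 = 2.7849
beam 2: φ=-45°, α=330°
  cosα=0.8660 sinα=-0.5000 | (1,3) | tMaxX 0.6004 tMaxY 1.3800 | tΔX 1.1547 tΔY 2.0000
    t=0.6004 [x] (2,3) — stop
  → r_2 = 0.6004
beam 3: φ=45°, α=60°
  cosα=0.5000 sinα=0.8660 | (1,3) | tMaxX 1.0400 tMaxY 0.3580 | tΔX 2.0000 tΔY 1.1547
    t=0.3580 [y] (1,4)
    t=1.0400 [x] (2,4) — stop
  → r_3 = 1.0400
beam 4: φ=90°, α=105°
  cosα=-0.2588 sinα=0.9659 | (1,3) | tMaxX 1.8546 tMaxY 0.3209 | tΔX 3.8637 tΔY 1.0353
    t=0.3209 [y] (1,4)
    t=1.3562 [y] (1,5) — stop
  → r_4 = 1.3562

ranges = [2.7849, 0.6004, 1.0400, 1.3562]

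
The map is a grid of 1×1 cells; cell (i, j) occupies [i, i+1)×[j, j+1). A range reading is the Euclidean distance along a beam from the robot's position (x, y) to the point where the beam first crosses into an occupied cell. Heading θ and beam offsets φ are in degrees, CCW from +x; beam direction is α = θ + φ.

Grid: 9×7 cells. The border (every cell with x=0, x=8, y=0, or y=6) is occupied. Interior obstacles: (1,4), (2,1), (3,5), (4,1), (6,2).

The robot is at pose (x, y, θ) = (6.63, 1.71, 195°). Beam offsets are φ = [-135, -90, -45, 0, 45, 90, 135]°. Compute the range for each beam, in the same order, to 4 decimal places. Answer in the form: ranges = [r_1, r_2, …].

beam 1: φ=-135°, α=60°
  cosα=0.5000 sinα=0.8660 | (6,1) | tMaxX 0.7400 tMaxY 0.3349 | tΔX 2.0000 tΔY 1.1547
    t=0.3349 [y] (6,2) — stop
  → r_1 = 0.3349
beam 2: φ=-90°, α=105°
  cosα=-0.2588 sinα=0.9659 | (6,1) | tMaxX 2.4341 tMaxY 0.3002 | tΔX 3.8637 tΔY 1.0353
    t=0.3002 [y] (6,2) — stop
  → r_2 = 0.3002
beam 3: φ=-45°, α=150°
  cosα=-0.8660 sinα=0.5000 | (6,1) | tMaxX 0.7275 tMaxY 0.5800 | tΔX 1.1547 tΔY 2.0000
    t=0.5800 [y] (6,2) — stop
  → r_3 = 0.5800
beam 4: φ=0°, α=195°
  cosα=-0.9659 sinα=-0.2588 | (6,1) | tMaxX 0.6522 tMaxY 2.7432 | tΔX 1.0353 tΔY 3.8637
    t=0.6522 [x] (5,1)
    t=1.6875 [x] (4,1) — stop
  → r_4 = 1.6875
beam 5: φ=45°, α=240°
  cosα=-0.5000 sinα=-0.8660 | (6,1) | tMaxX 1.2600 tMaxY 0.8198 | tΔX 2.0000 tΔY 1.1547
    t=0.8198 [y] (6,0) — stop
  → r_5 = 0.8198
beam 6: φ=90°, α=285°
  cosα=0.2588 sinα=-0.9659 | (6,1) | tMaxX 1.4296 tMaxY 0.7350 | tΔX 3.8637 tΔY 1.0353
    t=0.7350 [y] (6,0) — stop
  → r_6 = 0.7350
beam 7: φ=135°, α=330°
  cosα=0.8660 sinα=-0.5000 | (6,1) | tMaxX 0.4272 tMaxY 1.4200 | tΔX 1.1547 tΔY 2.0000
    t=0.4272 [x] (7,1)
    t=1.4200 [y] (7,0) — stop
  → r_7 = 1.4200

ranges = [0.3349, 0.3002, 0.5800, 1.6875, 0.8198, 0.7350, 1.4200]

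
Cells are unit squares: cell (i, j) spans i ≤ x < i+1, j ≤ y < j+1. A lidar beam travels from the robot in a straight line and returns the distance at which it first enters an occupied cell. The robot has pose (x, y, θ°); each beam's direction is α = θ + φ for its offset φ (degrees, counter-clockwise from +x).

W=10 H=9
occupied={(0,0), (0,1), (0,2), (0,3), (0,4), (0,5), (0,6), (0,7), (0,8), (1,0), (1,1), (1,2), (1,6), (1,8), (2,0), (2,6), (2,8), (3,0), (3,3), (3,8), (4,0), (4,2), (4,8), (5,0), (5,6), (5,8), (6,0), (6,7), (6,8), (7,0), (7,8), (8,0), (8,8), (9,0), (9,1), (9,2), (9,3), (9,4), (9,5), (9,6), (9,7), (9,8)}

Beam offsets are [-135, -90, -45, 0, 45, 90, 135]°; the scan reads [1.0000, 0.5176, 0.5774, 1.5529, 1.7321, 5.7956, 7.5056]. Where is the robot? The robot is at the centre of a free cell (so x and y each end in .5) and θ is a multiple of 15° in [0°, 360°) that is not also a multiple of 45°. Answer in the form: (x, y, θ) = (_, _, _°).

(x, y, θ) = (7.5, 1.5, 345°)

Enumerate (i+0.5, j+0.5, θ) over the 48 free cells and 16 admissible headings. For each, cast all 7 beams and compare to the given ranges.
  (3.5, 6.5, 300°): beam 1 = 0.5176 ≠ 1.0000 ✗
  (3.5, 1.5, 330°): beam 1 = 1.5529 ≠ 1.0000 ✗
  (3.5, 7.5, 240°): beam 1 = 0.5176 ≠ 1.0000 ✗
  (1.5, 3.5, 150°): beam 1 = 1.5529 ≠ 1.0000 ✗
  (8.5, 4.5, 150°): beam 1 = 0.5176 ≠ 1.0000 ✗
  …
  (7.5, 1.5, 345°): r_1=1.0000, r_2=0.5176, r_3=0.5774, r_4=1.5529, r_5=1.7321, r_6=5.7956, r_7=7.5056 — all match ✓
Unique over the lattice → pose = (7.5, 1.5, 345°).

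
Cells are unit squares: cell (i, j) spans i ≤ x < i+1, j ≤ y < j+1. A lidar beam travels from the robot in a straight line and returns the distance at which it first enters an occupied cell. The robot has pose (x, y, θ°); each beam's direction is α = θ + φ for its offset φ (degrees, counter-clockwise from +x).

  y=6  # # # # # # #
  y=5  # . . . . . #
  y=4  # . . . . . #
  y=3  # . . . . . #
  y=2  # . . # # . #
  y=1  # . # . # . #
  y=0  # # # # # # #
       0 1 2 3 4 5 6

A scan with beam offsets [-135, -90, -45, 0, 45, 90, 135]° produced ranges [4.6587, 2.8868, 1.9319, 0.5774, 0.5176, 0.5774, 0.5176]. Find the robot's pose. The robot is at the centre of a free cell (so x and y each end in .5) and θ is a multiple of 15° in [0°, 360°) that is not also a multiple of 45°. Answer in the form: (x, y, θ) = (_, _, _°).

(x, y, θ) = (5.5, 5.5, 330°)

Candidates: 21 free-cell centres × 16 headings = 336 poses. Raycast each; keep the one whose scan matches to 4 dp.
  (3.5, 4.5, 165°): beam 1 = 2.8868 ≠ 4.6587 ✗
  (2.5, 2.5, 210°): beam 1 = 3.6235 ≠ 4.6587 ✗
  (5.5, 4.5, 165°): beam 1 = 0.5774 ≠ 4.6587 ✗
  (4.5, 5.5, 120°): beam 1 = 1.5529 ≠ 4.6587 ✗
  …
  (5.5, 5.5, 330°): r_1=4.6587, r_2=2.8868, r_3=1.9319, r_4=0.5774, r_5=0.5176, r_6=0.5774, r_7=0.5176 — all match ✓
Unique over the lattice → pose = (5.5, 5.5, 330°).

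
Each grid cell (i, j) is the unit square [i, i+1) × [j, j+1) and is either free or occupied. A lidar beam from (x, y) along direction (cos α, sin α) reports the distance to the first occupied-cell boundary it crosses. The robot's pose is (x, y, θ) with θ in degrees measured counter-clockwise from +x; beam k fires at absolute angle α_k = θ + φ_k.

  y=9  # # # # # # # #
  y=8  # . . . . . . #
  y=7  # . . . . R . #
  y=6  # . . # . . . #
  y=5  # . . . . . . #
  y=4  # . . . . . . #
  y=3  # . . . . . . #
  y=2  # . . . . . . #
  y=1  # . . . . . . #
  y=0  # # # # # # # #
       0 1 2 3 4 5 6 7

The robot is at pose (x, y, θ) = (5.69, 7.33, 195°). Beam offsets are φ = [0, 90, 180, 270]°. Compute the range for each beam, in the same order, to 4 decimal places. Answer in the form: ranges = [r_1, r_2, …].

beam 1: φ=0°, α=195°
  dir = (cos 195°, sin 195°) = (-0.9659, -0.2588); from cell (5,7)
  next x-line at t=0.7143, next y-line at t=1.2750; Δt_x=1.0353, Δt_y=3.8637
    x: enter (4,7) at t=0.7143
    y: enter (4,6) at t=1.2750
    x: enter (3,6) at t=1.7496 ← occupied
  → r_1 = 1.7496
beam 2: φ=90°, α=285°
  dir = (cos 285°, sin 285°) = (0.2588, -0.9659); from cell (5,7)
  next x-line at t=1.1977, next y-line at t=0.3416; Δt_x=3.8637, Δt_y=1.0353
    y: enter (5,6) at t=0.3416
    x: enter (6,6) at t=1.1977
    y: enter (6,5) at t=1.3769
    y: enter (6,4) at t=2.4122
    y: enter (6,3) at t=3.4475
    y: enter (6,2) at t=4.4827
    x: enter (7,2) at t=5.0615 ← occupied
  → r_2 = 5.0615
beam 3: φ=180°, α=15°
  dir = (cos 15°, sin 15°) = (0.9659, 0.2588); from cell (5,7)
  next x-line at t=0.3209, next y-line at t=2.5887; Δt_x=1.0353, Δt_y=3.8637
    x: enter (6,7) at t=0.3209
    x: enter (7,7) at t=1.3562 ← occupied
  → r_3 = 1.3562
beam 4: φ=270°, α=105°
  dir = (cos 105°, sin 105°) = (-0.2588, 0.9659); from cell (5,7)
  next x-line at t=2.6660, next y-line at t=0.6936; Δt_x=3.8637, Δt_y=1.0353
    y: enter (5,8) at t=0.6936
    y: enter (5,9) at t=1.7289 ← occupied
  → r_4 = 1.7289

ranges = [1.7496, 5.0615, 1.3562, 1.7289]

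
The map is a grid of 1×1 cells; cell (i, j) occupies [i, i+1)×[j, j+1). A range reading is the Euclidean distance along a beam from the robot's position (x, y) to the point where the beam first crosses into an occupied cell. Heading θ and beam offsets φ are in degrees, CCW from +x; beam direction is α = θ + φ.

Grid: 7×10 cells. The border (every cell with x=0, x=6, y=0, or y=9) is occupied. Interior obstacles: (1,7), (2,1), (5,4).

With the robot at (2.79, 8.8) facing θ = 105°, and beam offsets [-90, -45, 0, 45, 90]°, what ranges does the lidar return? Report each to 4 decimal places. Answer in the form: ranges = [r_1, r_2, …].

ranges = [0.7727, 0.2309, 0.2071, 0.4000, 1.8531]

beam 1: φ=-90°, α=15°
  direction (0.9659, 0.2588); cell (2,8); t to first gridline: x 0.2174, y 0.7727 (then +1.0353 / +3.8637)
    (3,8) via x @ 0.2174
    (3,9) via y @ 0.7727  # hit
  → r_1 = 0.7727
beam 2: φ=-45°, α=60°
  direction (0.5000, 0.8660); cell (2,8); t to first gridline: x 0.4200, y 0.2309 (then +2.0000 / +1.1547)
    (2,9) via y @ 0.2309  # hit
  → r_2 = 0.2309
beam 3: φ=0°, α=105°
  direction (-0.2588, 0.9659); cell (2,8); t to first gridline: x 3.0523, y 0.2071 (then +3.8637 / +1.0353)
    (2,9) via y @ 0.2071  # hit
  → r_3 = 0.2071
beam 4: φ=45°, α=150°
  direction (-0.8660, 0.5000); cell (2,8); t to first gridline: x 0.9122, y 0.4000 (then +1.1547 / +2.0000)
    (2,9) via y @ 0.4000  # hit
  → r_4 = 0.4000
beam 5: φ=90°, α=195°
  direction (-0.9659, -0.2588); cell (2,8); t to first gridline: x 0.8179, y 3.0910 (then +1.0353 / +3.8637)
    (1,8) via x @ 0.8179
    (0,8) via x @ 1.8531  # hit
  → r_5 = 1.8531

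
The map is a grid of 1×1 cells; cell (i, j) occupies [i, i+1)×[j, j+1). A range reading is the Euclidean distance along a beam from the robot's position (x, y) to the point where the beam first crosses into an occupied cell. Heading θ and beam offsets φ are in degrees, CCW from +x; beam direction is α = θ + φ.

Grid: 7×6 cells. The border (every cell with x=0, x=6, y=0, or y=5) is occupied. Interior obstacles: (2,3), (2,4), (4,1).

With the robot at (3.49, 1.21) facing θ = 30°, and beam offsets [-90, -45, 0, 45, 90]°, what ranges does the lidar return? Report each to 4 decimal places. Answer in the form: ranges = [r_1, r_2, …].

ranges = [0.2425, 0.5280, 0.5889, 3.9237, 2.0669]

beam 1: φ=-90°, α=300°
  dir = (cos 300°, sin 300°) = (0.5000, -0.8660); from cell (3,1)
  next x-line at t=1.0200, next y-line at t=0.2425; Δt_x=2.0000, Δt_y=1.1547
    y: enter (3,0) at t=0.2425 ← occupied
  → r_1 = 0.2425
beam 2: φ=-45°, α=345°
  dir = (cos 345°, sin 345°) = (0.9659, -0.2588); from cell (3,1)
  next x-line at t=0.5280, next y-line at t=0.8114; Δt_x=1.0353, Δt_y=3.8637
    x: enter (4,1) at t=0.5280 ← occupied
  → r_2 = 0.5280
beam 3: φ=0°, α=30°
  dir = (cos 30°, sin 30°) = (0.8660, 0.5000); from cell (3,1)
  next x-line at t=0.5889, next y-line at t=1.5800; Δt_x=1.1547, Δt_y=2.0000
    x: enter (4,1) at t=0.5889 ← occupied
  → r_3 = 0.5889
beam 4: φ=45°, α=75°
  dir = (cos 75°, sin 75°) = (0.2588, 0.9659); from cell (3,1)
  next x-line at t=1.9705, next y-line at t=0.8179; Δt_x=3.8637, Δt_y=1.0353
    y: enter (3,2) at t=0.8179
    y: enter (3,3) at t=1.8531
    x: enter (4,3) at t=1.9705
    y: enter (4,4) at t=2.8884
    y: enter (4,5) at t=3.9237 ← occupied
  → r_4 = 3.9237
beam 5: φ=90°, α=120°
  dir = (cos 120°, sin 120°) = (-0.5000, 0.8660); from cell (3,1)
  next x-line at t=0.9800, next y-line at t=0.9122; Δt_x=2.0000, Δt_y=1.1547
    y: enter (3,2) at t=0.9122
    x: enter (2,2) at t=0.9800
    y: enter (2,3) at t=2.0669 ← occupied
  → r_5 = 2.0669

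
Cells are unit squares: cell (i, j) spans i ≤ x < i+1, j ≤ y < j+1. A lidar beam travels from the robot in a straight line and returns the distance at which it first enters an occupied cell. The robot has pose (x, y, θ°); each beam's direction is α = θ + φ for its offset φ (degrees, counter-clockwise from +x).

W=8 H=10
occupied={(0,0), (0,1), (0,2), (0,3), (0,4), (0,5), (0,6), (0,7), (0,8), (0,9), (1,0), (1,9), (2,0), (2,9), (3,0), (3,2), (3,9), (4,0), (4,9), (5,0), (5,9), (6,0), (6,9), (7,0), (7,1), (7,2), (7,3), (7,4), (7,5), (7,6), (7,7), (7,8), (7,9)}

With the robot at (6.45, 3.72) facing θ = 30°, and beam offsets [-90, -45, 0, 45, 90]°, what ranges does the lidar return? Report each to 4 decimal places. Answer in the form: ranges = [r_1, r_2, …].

ranges = [1.1000, 0.5694, 0.6351, 2.1250, 6.0968]

beam 1: φ=-90°, α=300°
  d=(0.5000,-0.8660)  start (6,3)  tX=1.1000 tY=0.8314  stride 1/|dx|=2.0000 1/|dy|=1.1547
    cross y-line → (6,2), t=0.8314
    cross x-line → (7,2), t=1.1000 (wall)
  → r_1 = 1.1000
beam 2: φ=-45°, α=345°
  d=(0.9659,-0.2588)  start (6,3)  tX=0.5694 tY=2.7819  stride 1/|dx|=1.0353 1/|dy|=3.8637
    cross x-line → (7,3), t=0.5694 (wall)
  → r_2 = 0.5694
beam 3: φ=0°, α=30°
  d=(0.8660,0.5000)  start (6,3)  tX=0.6351 tY=0.5600  stride 1/|dx|=1.1547 1/|dy|=2.0000
    cross y-line → (6,4), t=0.5600
    cross x-line → (7,4), t=0.6351 (wall)
  → r_3 = 0.6351
beam 4: φ=45°, α=75°
  d=(0.2588,0.9659)  start (6,3)  tX=2.1250 tY=0.2899  stride 1/|dx|=3.8637 1/|dy|=1.0353
    cross y-line → (6,4), t=0.2899
    cross y-line → (6,5), t=1.3252
    cross x-line → (7,5), t=2.1250 (wall)
  → r_4 = 2.1250
beam 5: φ=90°, α=120°
  d=(-0.5000,0.8660)  start (6,3)  tX=0.9000 tY=0.3233  stride 1/|dx|=2.0000 1/|dy|=1.1547
    cross y-line → (6,4), t=0.3233
    cross x-line → (5,4), t=0.9000
    cross y-line → (5,5), t=1.4780
    cross y-line → (5,6), t=2.6327
    cross x-line → (4,6), t=2.9000
    cross y-line → (4,7), t=3.7874
    cross x-line → (3,7), t=4.9000
    cross y-line → (3,8), t=4.9421
    cross y-line → (3,9), t=6.0968 (wall)
  → r_5 = 6.0968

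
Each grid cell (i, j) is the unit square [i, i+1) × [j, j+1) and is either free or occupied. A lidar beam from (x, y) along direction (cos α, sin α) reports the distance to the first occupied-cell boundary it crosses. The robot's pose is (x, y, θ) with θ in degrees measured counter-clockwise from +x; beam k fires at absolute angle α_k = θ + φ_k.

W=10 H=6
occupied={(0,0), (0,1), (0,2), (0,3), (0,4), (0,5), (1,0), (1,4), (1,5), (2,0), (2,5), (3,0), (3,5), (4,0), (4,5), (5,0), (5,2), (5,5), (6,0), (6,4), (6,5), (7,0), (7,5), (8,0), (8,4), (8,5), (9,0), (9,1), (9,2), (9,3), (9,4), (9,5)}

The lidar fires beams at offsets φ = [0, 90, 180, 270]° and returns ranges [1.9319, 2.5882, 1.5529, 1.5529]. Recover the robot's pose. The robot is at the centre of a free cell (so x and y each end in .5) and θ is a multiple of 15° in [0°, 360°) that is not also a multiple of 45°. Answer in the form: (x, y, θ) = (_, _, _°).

The pose lattice has 28·16 = 448 candidates. Test each by forward raycasting.
  (7.5, 4.5, 300°): beam 1 = 3.0000 ≠ 1.9319 ✗
  (7.5, 3.5, 300°): beam 1 = 2.8868 ≠ 1.9319 ✗
  (6.5, 1.5, 255°): beam 1 = 0.5176 ≠ 1.9319 ✗
  (5.5, 1.5, 30°): beam 1 = 4.0415 ≠ 1.9319 ✗
  (7.5, 1.5, 300°): beam 1 = 0.5774 ≠ 1.9319 ✗
  …
  (7.5, 3.5, 195°): r_1=1.9319, r_2=2.5882, r_3=1.5529, r_4=1.5529 — all match ✓
Only this pose fits every beam.

(x, y, θ) = (7.5, 3.5, 195°)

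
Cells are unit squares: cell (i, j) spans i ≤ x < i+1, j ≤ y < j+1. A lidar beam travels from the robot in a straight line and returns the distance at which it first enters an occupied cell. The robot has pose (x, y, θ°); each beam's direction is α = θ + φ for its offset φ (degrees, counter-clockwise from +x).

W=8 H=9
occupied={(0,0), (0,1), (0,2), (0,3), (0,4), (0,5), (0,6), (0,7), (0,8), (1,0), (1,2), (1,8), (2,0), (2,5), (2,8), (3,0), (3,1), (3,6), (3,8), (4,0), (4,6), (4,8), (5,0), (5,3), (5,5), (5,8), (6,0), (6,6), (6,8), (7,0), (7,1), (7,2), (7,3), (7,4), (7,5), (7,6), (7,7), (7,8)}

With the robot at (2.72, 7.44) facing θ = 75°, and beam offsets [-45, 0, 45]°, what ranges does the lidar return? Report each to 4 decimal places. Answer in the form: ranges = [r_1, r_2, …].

ranges = [1.1200, 0.5798, 0.6466]

beam 1: φ=-45°, α=30°
  d=(0.8660,0.5000)  start (2,7)  tX=0.3233 tY=1.1200  stride 1/|dx|=1.1547 1/|dy|=2.0000
    cross x-line → (3,7), t=0.3233
    cross y-line → (3,8), t=1.1200 (wall)
  → r_1 = 1.1200
beam 2: φ=0°, α=75°
  d=(0.2588,0.9659)  start (2,7)  tX=1.0818 tY=0.5798  stride 1/|dx|=3.8637 1/|dy|=1.0353
    cross y-line → (2,8), t=0.5798 (wall)
  → r_2 = 0.5798
beam 3: φ=45°, α=120°
  d=(-0.5000,0.8660)  start (2,7)  tX=1.4400 tY=0.6466  stride 1/|dx|=2.0000 1/|dy|=1.1547
    cross y-line → (2,8), t=0.6466 (wall)
  → r_3 = 0.6466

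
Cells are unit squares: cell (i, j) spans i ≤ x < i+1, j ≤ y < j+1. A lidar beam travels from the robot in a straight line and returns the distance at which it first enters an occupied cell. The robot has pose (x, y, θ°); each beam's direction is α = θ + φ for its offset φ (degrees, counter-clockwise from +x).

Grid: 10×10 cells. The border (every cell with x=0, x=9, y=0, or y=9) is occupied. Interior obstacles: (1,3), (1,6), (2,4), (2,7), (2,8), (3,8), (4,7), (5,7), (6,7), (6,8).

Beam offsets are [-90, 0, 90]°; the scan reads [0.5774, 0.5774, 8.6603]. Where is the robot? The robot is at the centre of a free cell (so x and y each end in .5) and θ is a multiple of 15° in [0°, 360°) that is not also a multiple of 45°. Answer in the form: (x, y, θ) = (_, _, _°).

Enumerate (i+0.5, j+0.5, θ) over the 54 free cells and 16 admissible headings. For each, cast all 3 beams and compare to the given ranges.
  (7.5, 4.5, 240°): beam 1 = 5.1962 ≠ 0.5774 ✗
  (1.5, 1.5, 165°): beam 1 = 1.5529 ≠ 0.5774 ✗
  (5.5, 4.5, 330°): beam 1 = 4.0415 ≠ 0.5774 ✗
  (1.5, 8.5, 210°): beam 3 = 1.0000 ≠ 8.6603 ✗
  …
  (1.5, 1.5, 300°): r_1=0.5774, r_2=0.5774, r_3=8.6603 — all match ✓
Only this pose fits every beam.

(x, y, θ) = (1.5, 1.5, 300°)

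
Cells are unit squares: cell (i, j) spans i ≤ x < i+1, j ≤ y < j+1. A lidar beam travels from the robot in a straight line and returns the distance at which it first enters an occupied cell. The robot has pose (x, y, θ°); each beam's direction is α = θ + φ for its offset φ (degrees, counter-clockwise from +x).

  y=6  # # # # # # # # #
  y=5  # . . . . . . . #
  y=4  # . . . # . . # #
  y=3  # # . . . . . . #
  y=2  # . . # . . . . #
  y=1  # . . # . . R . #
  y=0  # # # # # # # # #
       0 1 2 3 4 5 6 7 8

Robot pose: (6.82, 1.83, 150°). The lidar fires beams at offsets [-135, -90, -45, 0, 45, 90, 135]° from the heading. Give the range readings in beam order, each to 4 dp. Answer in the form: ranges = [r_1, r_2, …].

beam 1: φ=-135°, α=15°
  d=(0.9659,0.2588)  start (6,1)  tX=0.1863 tY=0.6568  stride 1/|dx|=1.0353 1/|dy|=3.8637
    cross x-line → (7,1), t=0.1863
    cross y-line → (7,2), t=0.6568
    cross x-line → (8,2), t=1.2216 (wall)
  → r_1 = 1.2216
beam 2: φ=-90°, α=60°
  d=(0.5000,0.8660)  start (6,1)  tX=0.3600 tY=0.1963  stride 1/|dx|=2.0000 1/|dy|=1.1547
    cross y-line → (6,2), t=0.1963
    cross x-line → (7,2), t=0.3600
    cross y-line → (7,3), t=1.3510
    cross x-line → (8,3), t=2.3600 (wall)
  → r_2 = 2.3600
beam 3: φ=-45°, α=105°
  d=(-0.2588,0.9659)  start (6,1)  tX=3.1682 tY=0.1760  stride 1/|dx|=3.8637 1/|dy|=1.0353
    cross y-line → (6,2), t=0.1760
    cross y-line → (6,3), t=1.2113
    cross y-line → (6,4), t=2.2465
    cross x-line → (5,4), t=3.1682
    cross y-line → (5,5), t=3.2818
    cross y-line → (5,6), t=4.3171 (wall)
  → r_3 = 4.3171
beam 4: φ=0°, α=150°
  d=(-0.8660,0.5000)  start (6,1)  tX=0.9469 tY=0.3400  stride 1/|dx|=1.1547 1/|dy|=2.0000
    cross y-line → (6,2), t=0.3400
    cross x-line → (5,2), t=0.9469
    cross x-line → (4,2), t=2.1016
    cross y-line → (4,3), t=2.3400
    cross x-line → (3,3), t=3.2563
    cross y-line → (3,4), t=4.3400
    cross x-line → (2,4), t=4.4110
    cross x-line → (1,4), t=5.5657
    cross y-line → (1,5), t=6.3400
    cross x-line → (0,5), t=6.7204 (wall)
  → r_4 = 6.7204
beam 5: φ=45°, α=195°
  d=(-0.9659,-0.2588)  start (6,1)  tX=0.8489 tY=3.2069  stride 1/|dx|=1.0353 1/|dy|=3.8637
    cross x-line → (5,1), t=0.8489
    cross x-line → (4,1), t=1.8842
    cross x-line → (3,1), t=2.9195 (wall)
  → r_5 = 2.9195
beam 6: φ=90°, α=240°
  d=(-0.5000,-0.8660)  start (6,1)  tX=1.6400 tY=0.9584  stride 1/|dx|=2.0000 1/|dy|=1.1547
    cross y-line → (6,0), t=0.9584 (wall)
  → r_6 = 0.9584
beam 7: φ=135°, α=285°
  d=(0.2588,-0.9659)  start (6,1)  tX=0.6955 tY=0.8593  stride 1/|dx|=3.8637 1/|dy|=1.0353
    cross x-line → (7,1), t=0.6955
    cross y-line → (7,0), t=0.8593 (wall)
  → r_7 = 0.8593

ranges = [1.2216, 2.3600, 4.3171, 6.7204, 2.9195, 0.9584, 0.8593]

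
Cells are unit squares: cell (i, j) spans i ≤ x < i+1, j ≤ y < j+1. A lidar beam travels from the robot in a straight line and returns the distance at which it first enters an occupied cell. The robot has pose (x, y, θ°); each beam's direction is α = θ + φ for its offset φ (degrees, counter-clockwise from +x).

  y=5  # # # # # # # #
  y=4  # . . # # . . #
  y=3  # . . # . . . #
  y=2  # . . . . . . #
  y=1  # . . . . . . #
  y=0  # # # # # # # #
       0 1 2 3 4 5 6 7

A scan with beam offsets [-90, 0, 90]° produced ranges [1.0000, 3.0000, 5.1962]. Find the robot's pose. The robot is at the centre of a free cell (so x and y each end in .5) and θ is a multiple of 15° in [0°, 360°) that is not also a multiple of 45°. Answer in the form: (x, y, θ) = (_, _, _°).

(x, y, θ) = (5.5, 1.5, 60°)

Enumerate (i+0.5, j+0.5, θ) over the 21 free cells and 16 admissible headings. For each, cast all 3 beams and compare to the given ranges.
  (4.5, 3.5, 30°): beam 1 = 2.8868 ≠ 1.0000 ✗
  (2.5, 4.5, 210°): beam 1 = 0.5774 ≠ 1.0000 ✗
  (2.5, 4.5, 105°): beam 1 = 0.5176 ≠ 1.0000 ✗
  …
  (5.5, 1.5, 60°): r_1=1.0000, r_2=3.0000, r_3=5.1962 — all match ✓
No second candidate reproduces the full scan.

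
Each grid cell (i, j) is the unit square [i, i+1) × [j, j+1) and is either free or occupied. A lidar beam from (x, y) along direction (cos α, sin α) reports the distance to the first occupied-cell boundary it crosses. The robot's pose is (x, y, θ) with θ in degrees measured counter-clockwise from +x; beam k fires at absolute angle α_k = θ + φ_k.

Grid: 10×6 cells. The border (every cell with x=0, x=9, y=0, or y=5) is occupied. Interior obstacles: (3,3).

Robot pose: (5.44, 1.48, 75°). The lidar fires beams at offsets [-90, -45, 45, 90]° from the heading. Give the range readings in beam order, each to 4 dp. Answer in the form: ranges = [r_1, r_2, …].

beam 1: φ=-90°, α=345°
  dir = (cos 345°, sin 345°) = (0.9659, -0.2588); from cell (5,1)
  next x-line at t=0.5798, next y-line at t=1.8546; Δt_x=1.0353, Δt_y=3.8637
    x: enter (6,1) at t=0.5798
    x: enter (7,1) at t=1.6150
    y: enter (7,0) at t=1.8546 ← occupied
  → r_1 = 1.8546
beam 2: φ=-45°, α=30°
  dir = (cos 30°, sin 30°) = (0.8660, 0.5000); from cell (5,1)
  next x-line at t=0.6466, next y-line at t=1.0400; Δt_x=1.1547, Δt_y=2.0000
    x: enter (6,1) at t=0.6466
    y: enter (6,2) at t=1.0400
    x: enter (7,2) at t=1.8013
    x: enter (8,2) at t=2.9560
    y: enter (8,3) at t=3.0400
    x: enter (9,3) at t=4.1107 ← occupied
  → r_2 = 4.1107
beam 3: φ=45°, α=120°
  dir = (cos 120°, sin 120°) = (-0.5000, 0.8660); from cell (5,1)
  next x-line at t=0.8800, next y-line at t=0.6004; Δt_x=2.0000, Δt_y=1.1547
    y: enter (5,2) at t=0.6004
    x: enter (4,2) at t=0.8800
    y: enter (4,3) at t=1.7551
    x: enter (3,3) at t=2.8800 ← occupied
  → r_3 = 2.8800
beam 4: φ=90°, α=165°
  dir = (cos 165°, sin 165°) = (-0.9659, 0.2588); from cell (5,1)
  next x-line at t=0.4555, next y-line at t=2.0091; Δt_x=1.0353, Δt_y=3.8637
    x: enter (4,1) at t=0.4555
    x: enter (3,1) at t=1.4908
    y: enter (3,2) at t=2.0091
    x: enter (2,2) at t=2.5261
    x: enter (1,2) at t=3.5614
    x: enter (0,2) at t=4.5966 ← occupied
  → r_4 = 4.5966

ranges = [1.8546, 4.1107, 2.8800, 4.5966]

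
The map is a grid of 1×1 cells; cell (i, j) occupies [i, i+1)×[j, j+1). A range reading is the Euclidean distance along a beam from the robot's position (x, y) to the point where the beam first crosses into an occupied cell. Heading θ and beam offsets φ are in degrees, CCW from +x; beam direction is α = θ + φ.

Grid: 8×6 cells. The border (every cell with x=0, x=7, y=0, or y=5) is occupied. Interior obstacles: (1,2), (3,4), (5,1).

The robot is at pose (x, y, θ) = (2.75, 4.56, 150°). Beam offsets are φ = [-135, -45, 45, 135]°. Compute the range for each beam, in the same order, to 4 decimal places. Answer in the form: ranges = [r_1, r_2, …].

beam 1: φ=-135°, α=15°
  cosα=0.9659 sinα=0.2588 | (2,4) | tMaxX 0.2588 tMaxY 1.7000 | tΔX 1.0353 tΔY 3.8637
    t=0.2588 [x] (3,4) — stop
  → r_1 = 0.2588
beam 2: φ=-45°, α=105°
  cosα=-0.2588 sinα=0.9659 | (2,4) | tMaxX 2.8978 tMaxY 0.4555 | tΔX 3.8637 tΔY 1.0353
    t=0.4555 [y] (2,5) — stop
  → r_2 = 0.4555
beam 3: φ=45°, α=195°
  cosα=-0.9659 sinα=-0.2588 | (2,4) | tMaxX 0.7765 tMaxY 2.1637 | tΔX 1.0353 tΔY 3.8637
    t=0.7765 [x] (1,4)
    t=1.8117 [x] (0,4) — stop
  → r_3 = 1.8117
beam 4: φ=135°, α=285°
  cosα=0.2588 sinα=-0.9659 | (2,4) | tMaxX 0.9659 tMaxY 0.5798 | tΔX 3.8637 tΔY 1.0353
    t=0.5798 [y] (2,3)
    t=0.9659 [x] (3,3)
    t=1.6150 [y] (3,2)
    t=2.6503 [y] (3,1)
    t=3.6856 [y] (3,0) — stop
  → r_4 = 3.6856

ranges = [0.2588, 0.4555, 1.8117, 3.6856]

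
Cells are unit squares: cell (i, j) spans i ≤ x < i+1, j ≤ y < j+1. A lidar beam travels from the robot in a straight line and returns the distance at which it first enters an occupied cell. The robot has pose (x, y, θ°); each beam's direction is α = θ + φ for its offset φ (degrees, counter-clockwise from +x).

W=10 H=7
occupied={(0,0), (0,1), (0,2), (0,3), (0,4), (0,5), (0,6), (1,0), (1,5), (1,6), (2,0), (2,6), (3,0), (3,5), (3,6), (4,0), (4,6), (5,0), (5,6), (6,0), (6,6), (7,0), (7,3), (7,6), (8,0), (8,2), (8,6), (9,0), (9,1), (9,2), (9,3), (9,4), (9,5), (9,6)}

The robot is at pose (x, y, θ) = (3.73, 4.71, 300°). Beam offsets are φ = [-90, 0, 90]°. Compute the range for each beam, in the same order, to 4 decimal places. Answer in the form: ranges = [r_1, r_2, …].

ranges = [3.1523, 4.2839, 2.5800]

beam 1: φ=-90°, α=210°
  direction (-0.8660, -0.5000); cell (3,4); t to first gridline: x 0.8429, y 1.4200 (then +1.1547 / +2.0000)
    (2,4) via x @ 0.8429
    (2,3) via y @ 1.4200
    (1,3) via x @ 1.9976
    (0,3) via x @ 3.1523  # hit
  → r_1 = 3.1523
beam 2: φ=0°, α=300°
  direction (0.5000, -0.8660); cell (3,4); t to first gridline: x 0.5400, y 0.8198 (then +2.0000 / +1.1547)
    (4,4) via x @ 0.5400
    (4,3) via y @ 0.8198
    (4,2) via y @ 1.9745
    (5,2) via x @ 2.5400
    (5,1) via y @ 3.1292
    (5,0) via y @ 4.2839  # hit
  → r_2 = 4.2839
beam 3: φ=90°, α=30°
  direction (0.8660, 0.5000); cell (3,4); t to first gridline: x 0.3118, y 0.5800 (then +1.1547 / +2.0000)
    (4,4) via x @ 0.3118
    (4,5) via y @ 0.5800
    (5,5) via x @ 1.4665
    (5,6) via y @ 2.5800  # hit
  → r_3 = 2.5800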